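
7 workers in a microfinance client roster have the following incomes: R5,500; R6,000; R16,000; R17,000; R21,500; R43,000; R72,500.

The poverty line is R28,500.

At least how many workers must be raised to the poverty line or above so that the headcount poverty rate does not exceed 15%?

5 of the 7 workers are poor, so H = 5/7 = 0.714.
A headcount ratio of at most 15% allows at most ⌊0.15 × 7⌋ = 1 poor workers.
So at least 5 − 1 = 4 must be lifted.

4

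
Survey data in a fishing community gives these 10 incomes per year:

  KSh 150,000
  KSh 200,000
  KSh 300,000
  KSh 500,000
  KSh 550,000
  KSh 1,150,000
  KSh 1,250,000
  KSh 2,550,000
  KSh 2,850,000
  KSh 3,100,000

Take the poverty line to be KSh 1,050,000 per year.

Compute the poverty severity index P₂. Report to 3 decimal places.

0.240

Below z: KSh 150,000, KSh 200,000, KSh 300,000, KSh 500,000, KSh 550,000 (q = 5 of N = 10).
Normalized shortfalls: (1050000−150000)/1050000 = 0.8571; (1050000−200000)/1050000 = 0.8095; (1050000−300000)/1050000 = 0.7143; (1050000−500000)/1050000 = 0.5238; (1050000−550000)/1050000 = 0.4762.
Squared: 0.7347; 0.6553; 0.5102; 0.2744; 0.2268.
Sum = 2.401361; P₂ = 2.401361 / 10 = 0.240.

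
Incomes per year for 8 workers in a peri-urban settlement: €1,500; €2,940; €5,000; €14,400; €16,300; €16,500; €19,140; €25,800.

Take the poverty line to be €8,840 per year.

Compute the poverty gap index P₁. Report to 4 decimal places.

Below the line: €1,500, €2,940, €5,000 (q = 3 of N = 8).
Normalized shortfalls: (8840−1500)/8840 = 0.8303; (8840−2940)/8840 = 0.6674; (8840−5000)/8840 = 0.4344.
Sum of shortfalls = 1.932127; P₁ averages over all N: 1.932127 / 8 = 0.2415.

0.2415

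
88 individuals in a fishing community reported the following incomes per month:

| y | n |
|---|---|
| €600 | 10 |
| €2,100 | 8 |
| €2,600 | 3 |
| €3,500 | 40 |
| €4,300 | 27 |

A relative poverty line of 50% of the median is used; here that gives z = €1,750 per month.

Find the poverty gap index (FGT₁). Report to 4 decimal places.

0.0747

Below z: 10×€600 (q = 10 of N = 88).
Gap ratios (z−y)/z: (1750−600)/1750 = 0.6571 (×10).
Sum of shortfalls = 6.571429; P₁ averages over all N: 6.571429 / 88 = 0.0747.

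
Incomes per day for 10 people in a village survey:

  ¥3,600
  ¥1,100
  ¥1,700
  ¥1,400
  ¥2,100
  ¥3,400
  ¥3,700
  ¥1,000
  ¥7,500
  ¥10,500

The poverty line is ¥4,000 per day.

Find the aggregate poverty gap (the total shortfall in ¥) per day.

Below the line: ¥1,000, ¥1,100, ¥1,400, ¥1,700, ¥2,100, ¥3,400, ¥3,600, ¥3,700 (q = 8 of N = 10).
Individual gaps: 4000−1000 = 3000; 4000−1100 = 2900; 4000−1400 = 2600; 4000−1700 = 2300; 4000−2100 = 1900; 4000−3400 = 600; 4000−3600 = 400; 4000−3700 = 300.
Aggregate gap = ¥14,000.

¥14,000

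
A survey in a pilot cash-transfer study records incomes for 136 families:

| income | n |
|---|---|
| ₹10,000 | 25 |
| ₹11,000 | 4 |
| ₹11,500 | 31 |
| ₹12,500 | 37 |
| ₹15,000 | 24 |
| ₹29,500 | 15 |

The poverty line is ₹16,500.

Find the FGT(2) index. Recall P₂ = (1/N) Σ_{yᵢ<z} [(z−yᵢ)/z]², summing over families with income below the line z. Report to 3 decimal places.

Poor units: 25×₹10,000, 4×₹11,000, 31×₹11,500, 37×₹12,500, 24×₹15,000 (q = 121 of N = 136).
Normalized shortfalls: (16500−10000)/16500 = 0.3939 (×25); (16500−11000)/16500 = 0.3333 (×4); (16500−11500)/16500 = 0.3030 (×31); (16500−12500)/16500 = 0.2424 (×37); (16500−15000)/16500 = 0.0909 (×24).
Squared: 0.1552 (×25); 0.1111 (×4); 0.0918 (×31); 0.0588 (×37); 0.0083 (×24).
Sum = 9.543618; P₂ = 9.543618 / 136 = 0.070.

0.070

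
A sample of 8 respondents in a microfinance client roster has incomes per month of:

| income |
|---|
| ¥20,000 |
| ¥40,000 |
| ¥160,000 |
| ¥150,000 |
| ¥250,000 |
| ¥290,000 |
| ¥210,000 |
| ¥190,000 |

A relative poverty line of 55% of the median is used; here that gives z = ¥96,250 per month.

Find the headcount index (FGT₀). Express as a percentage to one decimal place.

25.0%

2 of the 8 respondents have income below ¥96,250.
H = 2/8 = 25.0%.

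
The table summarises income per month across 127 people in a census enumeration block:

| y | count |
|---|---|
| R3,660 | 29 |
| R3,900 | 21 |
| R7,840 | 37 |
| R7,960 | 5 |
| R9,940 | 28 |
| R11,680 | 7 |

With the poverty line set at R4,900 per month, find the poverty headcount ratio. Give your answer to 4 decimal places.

50 of the 127 people have income below R4,900.
H = 50/127 = 0.3937.

0.3937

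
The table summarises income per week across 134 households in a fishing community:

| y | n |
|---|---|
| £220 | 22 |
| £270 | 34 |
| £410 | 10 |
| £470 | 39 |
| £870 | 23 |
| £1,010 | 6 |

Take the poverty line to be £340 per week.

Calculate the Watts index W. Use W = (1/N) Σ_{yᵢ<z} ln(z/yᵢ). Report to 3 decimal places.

0.130

Poor units: 22×£220, 34×£270 (q = 56 of N = 134).
Log gaps: ln(340/220) = 0.4353 (×22); ln(340/270) = 0.2305 (×34).
W = 17.414802 / 134 = 0.130.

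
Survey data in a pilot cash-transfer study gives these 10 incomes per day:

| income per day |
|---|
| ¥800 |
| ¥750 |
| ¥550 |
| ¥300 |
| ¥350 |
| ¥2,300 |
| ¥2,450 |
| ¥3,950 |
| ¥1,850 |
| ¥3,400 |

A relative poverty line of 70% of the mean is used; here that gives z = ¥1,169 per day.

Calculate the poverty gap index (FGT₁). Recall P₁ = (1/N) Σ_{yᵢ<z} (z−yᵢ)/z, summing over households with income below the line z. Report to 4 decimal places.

Below the line: ¥300, ¥350, ¥550, ¥750, ¥800 (q = 5 of N = 10).
Gap ratios (z−y)/z: (1169−300)/1169 = 0.7434; (1169−350)/1169 = 0.7006; (1169−550)/1169 = 0.5295; (1169−750)/1169 = 0.3584; (1169−800)/1169 = 0.3157.
Sum of shortfalls = 2.647562; P₁ averages over all N: 2.647562 / 10 = 0.2648.

0.2648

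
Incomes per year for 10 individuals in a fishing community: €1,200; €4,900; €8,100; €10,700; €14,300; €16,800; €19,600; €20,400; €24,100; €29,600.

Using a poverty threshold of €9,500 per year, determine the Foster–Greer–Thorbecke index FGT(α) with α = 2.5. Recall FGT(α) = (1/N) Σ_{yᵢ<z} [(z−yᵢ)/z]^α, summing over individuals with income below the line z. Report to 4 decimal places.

0.0885

Below z: €1,200, €4,900, €8,100 (q = 3 of N = 10).
Gap ratios (z−y)/z: (9500−1200)/9500 = 0.8737; (9500−4900)/9500 = 0.4842; (9500−8100)/9500 = 0.1474.
Raised to α = 2.5: 0.71349; 0.16315; 0.00834.
Sum = 0.884974; FGT(2.5) = 0.884974 / 10 = 0.0885.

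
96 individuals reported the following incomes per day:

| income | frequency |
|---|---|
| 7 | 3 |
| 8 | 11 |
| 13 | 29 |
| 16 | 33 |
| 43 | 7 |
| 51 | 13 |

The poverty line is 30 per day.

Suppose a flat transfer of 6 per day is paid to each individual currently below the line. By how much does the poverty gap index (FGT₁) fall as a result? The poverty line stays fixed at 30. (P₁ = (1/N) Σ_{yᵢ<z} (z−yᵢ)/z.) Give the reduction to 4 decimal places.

Before: below the line — 3×7, 11×8, 29×13, 33×16; poverty gap index (FGT₁) = 0.439583.
After the 6 transfer: below the line — 3×13, 11×14, 29×19, 33×22; poverty gap index (FGT₁) = 0.281250.
Reduction = 0.439583 − 0.281250 = 0.1583.

0.1583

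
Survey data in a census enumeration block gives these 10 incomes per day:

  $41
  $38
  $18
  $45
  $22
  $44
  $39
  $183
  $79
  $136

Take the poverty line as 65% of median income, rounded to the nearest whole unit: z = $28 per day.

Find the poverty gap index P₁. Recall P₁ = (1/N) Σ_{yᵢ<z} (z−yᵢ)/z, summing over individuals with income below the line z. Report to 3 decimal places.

0.057

Poor units: $18, $22 (q = 2 of N = 10).
Relative gaps: (28−18)/28 = 0.3571; (28−22)/28 = 0.2143.
Σ = 0.571429. Dividing by the full population N = 10 gives P₁ = 0.057.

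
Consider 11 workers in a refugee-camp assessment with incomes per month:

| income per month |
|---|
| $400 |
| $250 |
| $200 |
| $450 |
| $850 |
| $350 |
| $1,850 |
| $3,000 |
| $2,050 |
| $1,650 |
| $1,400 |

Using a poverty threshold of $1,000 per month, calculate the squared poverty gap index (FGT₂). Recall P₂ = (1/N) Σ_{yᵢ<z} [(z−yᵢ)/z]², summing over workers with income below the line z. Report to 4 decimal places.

Poor units: $200, $250, $350, $400, $450, $850 (q = 6 of N = 11).
Shortfall ratios: (1000−200)/1000 = 0.8000; (1000−250)/1000 = 0.7500; (1000−350)/1000 = 0.6500; (1000−400)/1000 = 0.6000; (1000−450)/1000 = 0.5500; (1000−850)/1000 = 0.1500.
Squared: 0.6400; 0.5625; 0.4225; 0.3600; 0.3025; 0.0225.
Sum = 2.310000; P₂ = 2.310000 / 11 = 0.2100.

0.2100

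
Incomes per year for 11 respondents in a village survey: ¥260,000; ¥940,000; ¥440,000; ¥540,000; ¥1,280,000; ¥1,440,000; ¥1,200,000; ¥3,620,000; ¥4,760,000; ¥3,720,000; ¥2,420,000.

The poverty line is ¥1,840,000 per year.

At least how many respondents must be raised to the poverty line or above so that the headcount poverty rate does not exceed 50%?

2

7 of the 11 respondents are poor, so H = 7/11 = 0.636.
A headcount ratio of at most 50% allows at most ⌊0.50 × 11⌋ = 5 poor respondents.
So at least 7 − 5 = 2 must be lifted.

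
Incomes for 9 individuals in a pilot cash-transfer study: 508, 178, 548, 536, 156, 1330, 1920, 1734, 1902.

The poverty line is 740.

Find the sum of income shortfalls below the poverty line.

Below z: 156, 178, 508, 536, 548 (q = 5 of N = 9).
Individual gaps: 740−156 = 584; 740−178 = 562; 740−508 = 232; 740−536 = 204; 740−548 = 192.
Aggregate gap = 1774.

1774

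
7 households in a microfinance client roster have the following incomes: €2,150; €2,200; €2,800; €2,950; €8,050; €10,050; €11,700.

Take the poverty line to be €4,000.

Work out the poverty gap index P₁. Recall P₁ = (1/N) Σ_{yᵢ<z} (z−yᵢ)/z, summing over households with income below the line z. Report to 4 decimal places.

Poor units: €2,150, €2,200, €2,800, €2,950 (q = 4 of N = 7).
Normalized shortfalls: (4000−2150)/4000 = 0.4625; (4000−2200)/4000 = 0.4500; (4000−2800)/4000 = 0.3000; (4000−2950)/4000 = 0.2625.
Sum of shortfalls = 1.475000; P₁ averages over all N: 1.475000 / 7 = 0.2107.

0.2107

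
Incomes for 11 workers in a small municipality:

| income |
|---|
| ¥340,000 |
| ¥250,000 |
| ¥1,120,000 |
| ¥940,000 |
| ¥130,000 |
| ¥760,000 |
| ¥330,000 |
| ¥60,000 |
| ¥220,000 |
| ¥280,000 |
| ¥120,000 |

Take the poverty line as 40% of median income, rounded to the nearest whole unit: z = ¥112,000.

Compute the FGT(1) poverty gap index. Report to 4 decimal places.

Incomes under z: ¥60,000 (q = 1 of N = 11).
Gap ratios (z−y)/z: (112000−60000)/112000 = 0.4643.
Σ = 0.464286. Dividing by the full population N = 11 gives P₁ = 0.0422.

0.0422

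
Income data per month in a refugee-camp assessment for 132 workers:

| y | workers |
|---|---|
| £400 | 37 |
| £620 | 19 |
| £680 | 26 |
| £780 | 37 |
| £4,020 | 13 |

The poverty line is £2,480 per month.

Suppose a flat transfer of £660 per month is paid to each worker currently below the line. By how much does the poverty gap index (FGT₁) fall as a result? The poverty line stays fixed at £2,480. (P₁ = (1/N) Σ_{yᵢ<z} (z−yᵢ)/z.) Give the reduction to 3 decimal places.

Before: below the line — 37×£400, 19×£620, 26×£680, 37×£780; poverty gap index (FGT₁) = 0.67815.
After the £660 transfer: below the line — 37×£1,060, 19×£1,280, 26×£1,340, 37×£1,440; poverty gap index (FGT₁) = 0.43823.
Reduction = 0.67815 − 0.43823 = 0.240.

0.240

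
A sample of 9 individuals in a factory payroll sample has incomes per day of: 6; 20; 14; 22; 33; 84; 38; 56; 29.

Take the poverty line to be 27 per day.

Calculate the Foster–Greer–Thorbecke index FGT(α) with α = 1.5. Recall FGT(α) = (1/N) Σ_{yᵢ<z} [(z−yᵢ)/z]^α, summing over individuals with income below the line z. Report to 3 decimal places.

0.137

Below the line: 6, 14, 20, 22 (q = 4 of N = 9).
Gap ratios (z−y)/z: (27−6)/27 = 0.7778; (27−14)/27 = 0.4815; (27−20)/27 = 0.2593; (27−22)/27 = 0.1852.
Raised to α = 1.5: 0.68594; 0.33409; 0.13201; 0.07969.
Sum = 1.231729; FGT(1.5) = 1.231729 / 9 = 0.137.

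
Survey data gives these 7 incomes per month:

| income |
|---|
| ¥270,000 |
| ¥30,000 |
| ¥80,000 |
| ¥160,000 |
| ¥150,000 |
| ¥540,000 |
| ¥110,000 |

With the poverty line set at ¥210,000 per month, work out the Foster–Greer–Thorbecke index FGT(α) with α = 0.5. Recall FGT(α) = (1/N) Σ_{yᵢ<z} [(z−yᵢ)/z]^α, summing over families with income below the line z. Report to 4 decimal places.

Below the line: ¥30,000, ¥80,000, ¥110,000, ¥150,000, ¥160,000 (q = 5 of N = 7).
Normalized shortfalls: (210000−30000)/210000 = 0.8571; (210000−80000)/210000 = 0.6190; (210000−110000)/210000 = 0.4762; (210000−150000)/210000 = 0.2857; (210000−160000)/210000 = 0.2381.
Raised to α = 0.5: 0.92582; 0.78680; 0.69007; 0.53452; 0.48795.
Sum = 3.425154; FGT(0.5) = 3.425154 / 7 = 0.4893.

0.4893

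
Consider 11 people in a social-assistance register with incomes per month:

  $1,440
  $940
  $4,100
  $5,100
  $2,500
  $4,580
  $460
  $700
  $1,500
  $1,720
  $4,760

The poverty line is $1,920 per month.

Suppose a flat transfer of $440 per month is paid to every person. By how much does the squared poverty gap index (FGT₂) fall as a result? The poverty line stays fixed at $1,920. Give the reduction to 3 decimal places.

Before: below the line — $460, $700, $940, $1,440, $1,500, $1,720; squared poverty gap index (FGT₂) = 0.12397.
After the $440 transfer: below the line — $900, $1,140, $1,380, $1,880; squared poverty gap index (FGT₂) = 0.04789.
Reduction = 0.12397 − 0.04789 = 0.076.

0.076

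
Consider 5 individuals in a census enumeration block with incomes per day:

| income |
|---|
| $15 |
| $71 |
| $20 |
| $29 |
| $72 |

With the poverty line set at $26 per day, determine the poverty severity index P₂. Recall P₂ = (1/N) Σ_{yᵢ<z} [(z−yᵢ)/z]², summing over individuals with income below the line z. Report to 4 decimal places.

0.0464

Below the line: $15, $20 (q = 2 of N = 5).
Normalized shortfalls: (26−15)/26 = 0.4231; (26−20)/26 = 0.2308.
Squared: 0.1790; 0.0533.
Sum = 0.232249; P₂ = 0.232249 / 5 = 0.0464.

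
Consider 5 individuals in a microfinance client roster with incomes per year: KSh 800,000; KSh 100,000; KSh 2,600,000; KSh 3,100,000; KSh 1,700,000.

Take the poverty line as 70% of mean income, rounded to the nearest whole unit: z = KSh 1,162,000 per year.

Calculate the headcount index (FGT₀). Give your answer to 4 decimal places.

2 of the 5 individuals have income below KSh 1,162,000.
H = 2/5 = 0.4000.

0.4000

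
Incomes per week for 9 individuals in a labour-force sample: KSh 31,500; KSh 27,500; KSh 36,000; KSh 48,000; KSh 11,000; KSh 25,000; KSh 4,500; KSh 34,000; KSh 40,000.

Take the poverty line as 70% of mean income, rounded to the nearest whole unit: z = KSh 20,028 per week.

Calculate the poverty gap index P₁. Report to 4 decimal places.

Poor units: KSh 4,500, KSh 11,000 (q = 2 of N = 9).
Relative gaps: (20028−4500)/20028 = 0.7753; (20028−11000)/20028 = 0.4508.
Σ = 1.226083. Dividing by the full population N = 9 gives P₁ = 0.1362.

0.1362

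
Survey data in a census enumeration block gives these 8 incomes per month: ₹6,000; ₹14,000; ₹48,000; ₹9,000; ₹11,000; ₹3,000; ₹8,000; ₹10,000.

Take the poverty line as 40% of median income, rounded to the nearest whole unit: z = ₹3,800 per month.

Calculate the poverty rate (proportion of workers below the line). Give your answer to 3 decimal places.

1 of the 8 workers have income below ₹3,800.
H = 1/8 = 0.125.

0.125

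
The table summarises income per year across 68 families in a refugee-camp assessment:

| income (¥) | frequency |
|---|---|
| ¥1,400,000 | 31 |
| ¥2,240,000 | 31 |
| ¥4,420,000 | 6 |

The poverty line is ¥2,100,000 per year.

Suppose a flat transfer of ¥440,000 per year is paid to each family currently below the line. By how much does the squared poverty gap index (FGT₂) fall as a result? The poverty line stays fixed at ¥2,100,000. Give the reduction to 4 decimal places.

Before: below the line — 31×¥1,400,000; squared poverty gap index (FGT₂) = 0.050654.
After the ¥440,000 transfer: below the line — 31×¥1,840,000; squared poverty gap index (FGT₂) = 0.006988.
Reduction = 0.050654 − 0.006988 = 0.0437.

0.0437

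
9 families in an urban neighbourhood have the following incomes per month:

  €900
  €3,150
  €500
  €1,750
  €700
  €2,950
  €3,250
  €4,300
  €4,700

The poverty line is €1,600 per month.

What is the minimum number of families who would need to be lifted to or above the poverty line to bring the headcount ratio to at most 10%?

3

Currently q = 3 of N = 9 are below the line (H = 0.333).
A headcount ratio of at most 10% allows at most ⌊0.10 × 9⌋ = 0 poor families.
So at least 3 − 0 = 3 must be lifted.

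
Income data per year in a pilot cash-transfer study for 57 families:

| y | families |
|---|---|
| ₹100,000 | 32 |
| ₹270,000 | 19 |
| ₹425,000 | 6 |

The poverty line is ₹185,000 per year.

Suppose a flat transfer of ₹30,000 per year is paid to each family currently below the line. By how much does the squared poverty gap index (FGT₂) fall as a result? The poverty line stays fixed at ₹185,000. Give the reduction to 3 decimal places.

Before: below the line — 32×₹100,000; squared poverty gap index (FGT₂) = 0.11851.
After the ₹30,000 transfer: below the line — 32×₹130,000; squared poverty gap index (FGT₂) = 0.04962.
Reduction = 0.11851 − 0.04962 = 0.069.

0.069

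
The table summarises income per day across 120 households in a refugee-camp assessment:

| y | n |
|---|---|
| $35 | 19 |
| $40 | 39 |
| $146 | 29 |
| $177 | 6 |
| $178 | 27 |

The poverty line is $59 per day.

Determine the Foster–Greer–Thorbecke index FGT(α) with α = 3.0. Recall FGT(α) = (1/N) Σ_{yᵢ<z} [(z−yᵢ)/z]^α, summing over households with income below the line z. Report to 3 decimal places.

Incomes under z: 19×$35, 39×$40 (q = 58 of N = 120).
Normalized shortfalls: (59−35)/59 = 0.4068 (×19); (59−40)/59 = 0.3220 (×39).
Raised to α = 3.0: 0.06731 (×19); 0.03340 (×39).
Sum = 2.581359; FGT(3.0) = 2.581359 / 120 = 0.022.

0.022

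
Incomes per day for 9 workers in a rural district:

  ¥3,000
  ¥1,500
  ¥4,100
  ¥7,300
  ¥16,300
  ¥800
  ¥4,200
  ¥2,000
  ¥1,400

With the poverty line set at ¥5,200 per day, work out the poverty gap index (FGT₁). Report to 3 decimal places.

Incomes under z: ¥800, ¥1,400, ¥1,500, ¥2,000, ¥3,000, ¥4,100, ¥4,200 (q = 7 of N = 9).
Shortfall ratios: (5200−800)/5200 = 0.8462; (5200−1400)/5200 = 0.7308; (5200−1500)/5200 = 0.7115; (5200−2000)/5200 = 0.6154; (5200−3000)/5200 = 0.4231; (5200−4100)/5200 = 0.2115; (5200−4200)/5200 = 0.1923.
Sum of shortfalls = 3.730769; P₁ averages over all N: 3.730769 / 9 = 0.415.

0.415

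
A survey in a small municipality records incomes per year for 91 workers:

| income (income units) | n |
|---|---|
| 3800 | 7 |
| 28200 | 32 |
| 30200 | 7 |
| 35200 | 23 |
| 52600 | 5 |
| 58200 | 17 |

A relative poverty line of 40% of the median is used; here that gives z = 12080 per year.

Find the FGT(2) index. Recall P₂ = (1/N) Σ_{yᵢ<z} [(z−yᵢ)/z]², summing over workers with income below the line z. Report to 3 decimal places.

Below z: 7×3800 (q = 7 of N = 91).
Normalized shortfalls: (12080−3800)/12080 = 0.6854 (×7).
Squared: 0.4698 (×7).
Sum = 3.288704; P₂ = 3.288704 / 91 = 0.036.

0.036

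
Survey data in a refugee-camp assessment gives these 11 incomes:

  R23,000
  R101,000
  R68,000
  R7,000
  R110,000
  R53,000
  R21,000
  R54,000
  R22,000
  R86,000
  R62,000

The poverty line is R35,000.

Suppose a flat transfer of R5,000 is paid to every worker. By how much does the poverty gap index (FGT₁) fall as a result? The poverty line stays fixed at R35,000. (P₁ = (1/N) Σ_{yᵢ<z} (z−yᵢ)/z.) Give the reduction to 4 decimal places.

0.0519

Before: below the line — R7,000, R21,000, R22,000, R23,000; poverty gap index (FGT₁) = 0.174026.
After the R5,000 transfer: below the line — R12,000, R26,000, R27,000, R28,000; poverty gap index (FGT₁) = 0.122078.
Reduction = 0.174026 − 0.122078 = 0.0519.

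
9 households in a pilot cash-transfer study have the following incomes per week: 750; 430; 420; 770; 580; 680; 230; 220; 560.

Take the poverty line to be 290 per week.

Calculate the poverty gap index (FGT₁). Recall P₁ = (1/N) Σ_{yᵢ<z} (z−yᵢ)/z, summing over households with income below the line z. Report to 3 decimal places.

0.050

Below z: 220, 230 (q = 2 of N = 9).
Normalized shortfalls: (290−220)/290 = 0.2414; (290−230)/290 = 0.2069.
Σ = 0.448276. Dividing by the full population N = 9 gives P₁ = 0.050.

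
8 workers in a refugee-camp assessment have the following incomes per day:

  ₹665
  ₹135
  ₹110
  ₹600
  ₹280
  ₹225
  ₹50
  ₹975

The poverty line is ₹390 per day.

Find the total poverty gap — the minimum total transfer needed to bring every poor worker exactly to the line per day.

Below the line: ₹50, ₹110, ₹135, ₹225, ₹280 (q = 5 of N = 8).
Individual gaps: 390−50 = 340; 390−110 = 280; 390−135 = 255; 390−225 = 165; 390−280 = 110.
Aggregate gap = ₹1,150.

₹1,150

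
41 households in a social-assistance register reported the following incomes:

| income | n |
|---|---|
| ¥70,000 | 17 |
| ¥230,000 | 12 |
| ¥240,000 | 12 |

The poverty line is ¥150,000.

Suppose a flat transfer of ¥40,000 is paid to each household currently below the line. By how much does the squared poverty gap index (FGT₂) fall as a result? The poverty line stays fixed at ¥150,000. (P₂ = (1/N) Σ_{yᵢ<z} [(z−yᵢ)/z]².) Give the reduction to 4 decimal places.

0.0885

Before: below the line — 17×¥70,000; squared poverty gap index (FGT₂) = 0.117940.
After the ¥40,000 transfer: below the line — 17×¥110,000; squared poverty gap index (FGT₂) = 0.029485.
Reduction = 0.117940 − 0.029485 = 0.0885.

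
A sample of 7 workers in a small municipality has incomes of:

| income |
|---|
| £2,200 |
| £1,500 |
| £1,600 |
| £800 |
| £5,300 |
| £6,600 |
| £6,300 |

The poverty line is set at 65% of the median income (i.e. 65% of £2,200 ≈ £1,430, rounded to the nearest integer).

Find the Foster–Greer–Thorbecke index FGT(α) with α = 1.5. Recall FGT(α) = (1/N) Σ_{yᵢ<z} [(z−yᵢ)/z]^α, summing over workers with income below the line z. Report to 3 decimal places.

0.042

Below the line: £800 (q = 1 of N = 7).
Normalized shortfalls: (1430−800)/1430 = 0.4406.
Raised to α = 1.5: 0.29242.
Sum = 0.292420; FGT(1.5) = 0.292420 / 7 = 0.042.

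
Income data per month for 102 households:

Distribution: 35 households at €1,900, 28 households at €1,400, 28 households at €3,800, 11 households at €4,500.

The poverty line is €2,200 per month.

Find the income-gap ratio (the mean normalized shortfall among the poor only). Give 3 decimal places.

Below z: 28×€1,400, 35×€1,900 (q = 63 of N = 102).
Shortfall ratios (z−y)/z: 0.3636 (×28), 0.1364 (×35); sum = 14.954545.
The income-gap ratio divides by q (the poor only): 14.954545 / 63 = 0.237.

0.237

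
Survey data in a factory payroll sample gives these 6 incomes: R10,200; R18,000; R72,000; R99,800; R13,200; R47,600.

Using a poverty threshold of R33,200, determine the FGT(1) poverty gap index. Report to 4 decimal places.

Below z: R10,200, R13,200, R18,000 (q = 3 of N = 6).
Gap ratios (z−y)/z: (33200−10200)/33200 = 0.6928; (33200−13200)/33200 = 0.6024; (33200−18000)/33200 = 0.4578.
Sum of shortfalls = 1.753012; P₁ averages over all N: 1.753012 / 6 = 0.2922.

0.2922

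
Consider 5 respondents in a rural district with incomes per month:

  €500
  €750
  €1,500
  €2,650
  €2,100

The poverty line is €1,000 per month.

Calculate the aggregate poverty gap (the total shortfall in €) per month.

Below z: €500, €750 (q = 2 of N = 5).
Individual gaps: 1000−500 = 500; 1000−750 = 250.
Aggregate gap = €750.

€750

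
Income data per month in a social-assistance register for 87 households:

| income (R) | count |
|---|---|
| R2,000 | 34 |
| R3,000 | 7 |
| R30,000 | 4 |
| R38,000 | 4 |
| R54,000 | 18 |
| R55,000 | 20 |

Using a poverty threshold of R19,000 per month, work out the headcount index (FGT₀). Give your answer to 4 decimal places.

41 of the 87 households have income below R19,000.
H = 41/87 = 0.4713.

0.4713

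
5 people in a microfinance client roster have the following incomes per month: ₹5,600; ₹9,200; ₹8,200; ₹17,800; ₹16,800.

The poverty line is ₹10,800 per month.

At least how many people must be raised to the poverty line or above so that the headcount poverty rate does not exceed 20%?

Currently q = 3 of N = 5 are below the line (H = 0.600).
A headcount ratio of at most 20% allows at most ⌊0.20 × 5⌋ = 1 poor people.
So at least 3 − 1 = 2 must be lifted.

2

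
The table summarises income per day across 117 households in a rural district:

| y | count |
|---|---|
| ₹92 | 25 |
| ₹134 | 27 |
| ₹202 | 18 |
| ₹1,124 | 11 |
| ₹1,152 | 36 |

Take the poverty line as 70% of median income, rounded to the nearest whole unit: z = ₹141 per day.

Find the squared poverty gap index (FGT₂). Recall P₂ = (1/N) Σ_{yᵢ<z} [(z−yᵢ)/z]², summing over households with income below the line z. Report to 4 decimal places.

0.0264

Poor units: 25×₹92, 27×₹134 (q = 52 of N = 117).
Normalized shortfalls: (141−92)/141 = 0.3475 (×25); (141−134)/141 = 0.0496 (×27).
Squared: 0.1208 (×25); 0.0025 (×27).
Sum = 3.085760; P₂ = 3.085760 / 117 = 0.0264.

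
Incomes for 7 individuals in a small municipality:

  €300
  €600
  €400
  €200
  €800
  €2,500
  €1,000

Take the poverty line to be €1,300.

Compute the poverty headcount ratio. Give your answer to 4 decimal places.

0.8571

6 of the 7 individuals have income below €1,300.
H = 6/7 = 0.8571.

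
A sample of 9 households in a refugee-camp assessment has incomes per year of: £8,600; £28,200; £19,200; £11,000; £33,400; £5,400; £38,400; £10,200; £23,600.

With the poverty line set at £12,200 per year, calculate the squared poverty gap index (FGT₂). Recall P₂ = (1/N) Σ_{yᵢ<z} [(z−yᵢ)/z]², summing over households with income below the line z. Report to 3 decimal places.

0.048

Below the line: £5,400, £8,600, £10,200, £11,000 (q = 4 of N = 9).
Relative gaps: (12200−5400)/12200 = 0.5574; (12200−8600)/12200 = 0.2951; (12200−10200)/12200 = 0.1639; (12200−11000)/12200 = 0.0984.
Squared: 0.3107; 0.0871; 0.0269; 0.0097.
Sum = 0.434292; P₂ = 0.434292 / 9 = 0.048.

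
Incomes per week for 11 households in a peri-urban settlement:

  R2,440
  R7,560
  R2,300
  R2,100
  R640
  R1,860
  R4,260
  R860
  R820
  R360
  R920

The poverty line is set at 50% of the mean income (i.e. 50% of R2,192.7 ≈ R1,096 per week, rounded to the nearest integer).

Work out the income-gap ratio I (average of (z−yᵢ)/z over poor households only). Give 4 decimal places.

0.3431

Incomes under z: R360, R640, R820, R860, R920 (q = 5 of N = 11).
Relative gaps: 0.6715, 0.4161, 0.2518, 0.2153, 0.1606; sum = 1.715328.
I averages over the q = 5 poor units only: 1.715328 / 5 = 0.3431.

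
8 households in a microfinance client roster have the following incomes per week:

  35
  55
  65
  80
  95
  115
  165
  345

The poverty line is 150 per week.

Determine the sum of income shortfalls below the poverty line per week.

455

Below z: 35, 55, 65, 80, 95, 115 (q = 6 of N = 8).
Individual gaps: 150−35 = 115; 150−55 = 95; 150−65 = 85; 150−80 = 70; 150−95 = 55; 150−115 = 35.
Aggregate gap = 455.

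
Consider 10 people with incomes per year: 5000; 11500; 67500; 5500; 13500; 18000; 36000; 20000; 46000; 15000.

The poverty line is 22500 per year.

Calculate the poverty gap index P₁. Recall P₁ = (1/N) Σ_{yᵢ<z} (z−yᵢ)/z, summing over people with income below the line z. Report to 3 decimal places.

Incomes under z: 5000, 5500, 11500, 13500, 15000, 18000, 20000 (q = 7 of N = 10).
Gap ratios (z−y)/z: (22500−5000)/22500 = 0.7778; (22500−5500)/22500 = 0.7556; (22500−11500)/22500 = 0.4889; (22500−13500)/22500 = 0.4000; (22500−15000)/22500 = 0.3333; (22500−18000)/22500 = 0.2000; (22500−20000)/22500 = 0.1111.
Sum of shortfalls = 3.066667; P₁ averages over all N: 3.066667 / 10 = 0.307.

0.307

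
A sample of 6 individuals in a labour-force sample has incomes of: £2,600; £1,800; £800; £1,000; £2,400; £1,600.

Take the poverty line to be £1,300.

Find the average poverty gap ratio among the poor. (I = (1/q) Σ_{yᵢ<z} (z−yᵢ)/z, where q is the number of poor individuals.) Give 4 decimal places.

0.3077

Below z: £800, £1,000 (q = 2 of N = 6).
Relative gaps: 0.3846, 0.2308; sum = 0.615385.
The income-gap ratio divides by q (the poor only): 0.615385 / 2 = 0.3077.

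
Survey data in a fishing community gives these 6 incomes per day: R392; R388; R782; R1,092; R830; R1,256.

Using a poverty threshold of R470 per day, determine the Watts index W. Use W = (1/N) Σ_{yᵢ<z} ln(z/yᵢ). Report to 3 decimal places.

0.062

Incomes under z: R388, R392 (q = 2 of N = 6).
Log shortfalls: ln(470/388) = 0.1917; ln(470/392) = 0.1815.
W = 0.373198 / 6 = 0.062.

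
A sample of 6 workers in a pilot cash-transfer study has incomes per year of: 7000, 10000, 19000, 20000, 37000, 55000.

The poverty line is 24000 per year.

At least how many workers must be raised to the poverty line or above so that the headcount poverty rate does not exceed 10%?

4

Currently q = 4 of N = 6 are below the line (H = 0.667).
A headcount ratio of at most 10% allows at most ⌊0.10 × 6⌋ = 0 poor workers.
So at least 4 − 0 = 4 must be lifted.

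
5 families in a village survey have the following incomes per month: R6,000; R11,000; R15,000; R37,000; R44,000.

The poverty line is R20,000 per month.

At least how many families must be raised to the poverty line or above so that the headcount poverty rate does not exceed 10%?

3

Currently q = 3 of N = 5 are below the line (H = 0.600).
A headcount ratio of at most 10% allows at most ⌊0.10 × 5⌋ = 0 poor families.
So at least 3 − 0 = 3 must be lifted.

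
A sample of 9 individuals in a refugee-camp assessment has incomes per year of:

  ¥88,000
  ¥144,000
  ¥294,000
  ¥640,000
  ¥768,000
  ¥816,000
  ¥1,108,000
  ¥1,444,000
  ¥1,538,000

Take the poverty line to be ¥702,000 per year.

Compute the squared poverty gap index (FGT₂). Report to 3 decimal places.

0.194

Below z: ¥88,000, ¥144,000, ¥294,000, ¥640,000 (q = 4 of N = 9).
Relative gaps: (702000−88000)/702000 = 0.8746; (702000−144000)/702000 = 0.7949; (702000−294000)/702000 = 0.5812; (702000−640000)/702000 = 0.0883.
Squared: 0.7650; 0.6318; 0.3378; 0.0078.
Sum = 1.742413; P₂ = 1.742413 / 9 = 0.194.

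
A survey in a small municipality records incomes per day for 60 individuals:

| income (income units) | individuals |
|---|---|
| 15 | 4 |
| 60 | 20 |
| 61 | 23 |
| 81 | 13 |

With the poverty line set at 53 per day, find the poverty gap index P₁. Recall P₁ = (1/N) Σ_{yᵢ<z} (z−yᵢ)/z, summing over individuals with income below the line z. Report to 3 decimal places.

0.048

Poor units: 4×15 (q = 4 of N = 60).
Normalized shortfalls: (53−15)/53 = 0.7170 (×4).
Sum of shortfalls = 2.867925; P₁ averages over all N: 2.867925 / 60 = 0.048.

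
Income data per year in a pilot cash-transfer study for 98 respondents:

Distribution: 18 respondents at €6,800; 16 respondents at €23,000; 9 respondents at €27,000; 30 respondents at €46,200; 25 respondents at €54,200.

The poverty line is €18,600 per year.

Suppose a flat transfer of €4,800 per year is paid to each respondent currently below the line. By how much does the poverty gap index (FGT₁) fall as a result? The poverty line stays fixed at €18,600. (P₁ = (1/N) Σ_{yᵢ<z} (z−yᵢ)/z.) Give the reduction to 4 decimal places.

Before: below the line — 18×€6,800; poverty gap index (FGT₁) = 0.116524.
After the €4,800 transfer: below the line — 18×€11,600; poverty gap index (FGT₁) = 0.069124.
Reduction = 0.116524 − 0.069124 = 0.0474.

0.0474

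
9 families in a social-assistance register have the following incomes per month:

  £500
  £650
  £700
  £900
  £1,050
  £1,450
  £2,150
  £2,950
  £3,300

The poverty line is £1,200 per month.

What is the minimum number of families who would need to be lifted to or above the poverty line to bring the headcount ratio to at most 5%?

5 of the 9 families are poor, so H = 5/9 = 0.556.
A headcount ratio of at most 5% allows at most ⌊0.05 × 9⌋ = 0 poor families.
So at least 5 − 0 = 5 must be lifted.

5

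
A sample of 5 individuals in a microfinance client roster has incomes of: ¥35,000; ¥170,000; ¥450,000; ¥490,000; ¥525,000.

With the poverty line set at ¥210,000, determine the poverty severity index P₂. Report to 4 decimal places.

0.1461

Below z: ¥35,000, ¥170,000 (q = 2 of N = 5).
Gap ratios (z−y)/z: (210000−35000)/210000 = 0.8333; (210000−170000)/210000 = 0.1905.
Squared: 0.6944; 0.0363.
Sum = 0.730726; P₂ = 0.730726 / 5 = 0.1461.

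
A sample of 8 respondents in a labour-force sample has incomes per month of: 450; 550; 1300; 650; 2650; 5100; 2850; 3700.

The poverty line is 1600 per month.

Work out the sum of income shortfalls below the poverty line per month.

3450

Below z: 450, 550, 650, 1300 (q = 4 of N = 8).
Individual gaps: 1600−450 = 1150; 1600−550 = 1050; 1600−650 = 950; 1600−1300 = 300.
Aggregate gap = 3450.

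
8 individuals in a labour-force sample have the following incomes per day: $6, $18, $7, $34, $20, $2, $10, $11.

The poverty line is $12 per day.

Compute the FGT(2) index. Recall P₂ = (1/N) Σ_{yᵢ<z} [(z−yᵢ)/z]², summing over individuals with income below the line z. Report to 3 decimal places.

Below z: $2, $6, $7, $10, $11 (q = 5 of N = 8).
Shortfall ratios: (12−2)/12 = 0.8333; (12−6)/12 = 0.5000; (12−7)/12 = 0.4167; (12−10)/12 = 0.1667; (12−11)/12 = 0.0833.
Squared: 0.6944; 0.2500; 0.1736; 0.0278; 0.0069.
Sum = 1.152778; P₂ = 1.152778 / 8 = 0.144.

0.144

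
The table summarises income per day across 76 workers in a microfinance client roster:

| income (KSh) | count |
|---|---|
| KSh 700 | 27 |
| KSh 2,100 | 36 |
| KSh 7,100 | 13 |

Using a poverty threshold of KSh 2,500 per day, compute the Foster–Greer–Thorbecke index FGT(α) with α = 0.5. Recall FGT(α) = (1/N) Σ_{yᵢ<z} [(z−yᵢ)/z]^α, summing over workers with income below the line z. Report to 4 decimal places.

0.4909

Below the line: 27×KSh 700, 36×KSh 2,100 (q = 63 of N = 76).
Normalized shortfalls: (2500−700)/2500 = 0.7200 (×27); (2500−2100)/2500 = 0.1600 (×36).
Raised to α = 0.5: 0.84853 (×27); 0.40000 (×36).
Sum = 37.310260; FGT(0.5) = 37.310260 / 76 = 0.4909.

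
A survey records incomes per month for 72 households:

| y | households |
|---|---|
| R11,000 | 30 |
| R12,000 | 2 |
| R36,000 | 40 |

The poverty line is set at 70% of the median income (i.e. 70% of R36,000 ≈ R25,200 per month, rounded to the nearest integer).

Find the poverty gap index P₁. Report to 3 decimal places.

Below the line: 30×R11,000, 2×R12,000 (q = 32 of N = 72).
Shortfall ratios: (25200−11000)/25200 = 0.5635 (×30); (25200−12000)/25200 = 0.5238 (×2).
Sum of shortfalls = 17.952381; P₁ averages over all N: 17.952381 / 72 = 0.249.

0.249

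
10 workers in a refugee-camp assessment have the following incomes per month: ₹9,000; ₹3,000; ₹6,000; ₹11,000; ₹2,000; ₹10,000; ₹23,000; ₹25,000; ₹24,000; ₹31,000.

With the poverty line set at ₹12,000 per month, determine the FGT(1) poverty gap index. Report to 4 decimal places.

Poor units: ₹2,000, ₹3,000, ₹6,000, ₹9,000, ₹10,000, ₹11,000 (q = 6 of N = 10).
Relative gaps: (12000−2000)/12000 = 0.8333; (12000−3000)/12000 = 0.7500; (12000−6000)/12000 = 0.5000; (12000−9000)/12000 = 0.2500; (12000−10000)/12000 = 0.1667; (12000−11000)/12000 = 0.0833.
Sum of shortfalls = 2.583333; P₁ averages over all N: 2.583333 / 10 = 0.2583.

0.2583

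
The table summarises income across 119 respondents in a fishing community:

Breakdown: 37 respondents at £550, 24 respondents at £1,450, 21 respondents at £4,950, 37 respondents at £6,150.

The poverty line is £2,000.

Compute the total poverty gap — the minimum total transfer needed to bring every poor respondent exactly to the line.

Poor units: 37×£550, 24×£1,450 (q = 61 of N = 119).
Individual gaps: 37×(2000−550) = 53650; 24×(2000−1450) = 13200.
Aggregate gap = £66,850.

£66,850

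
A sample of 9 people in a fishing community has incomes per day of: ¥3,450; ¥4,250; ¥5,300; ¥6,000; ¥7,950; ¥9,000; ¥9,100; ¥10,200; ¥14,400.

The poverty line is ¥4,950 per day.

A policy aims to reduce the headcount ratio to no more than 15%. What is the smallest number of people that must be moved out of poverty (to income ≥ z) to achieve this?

2 of the 9 people are poor, so H = 2/9 = 0.222.
A headcount ratio of at most 15% allows at most ⌊0.15 × 9⌋ = 1 poor people.
So at least 2 − 1 = 1 must be lifted.

1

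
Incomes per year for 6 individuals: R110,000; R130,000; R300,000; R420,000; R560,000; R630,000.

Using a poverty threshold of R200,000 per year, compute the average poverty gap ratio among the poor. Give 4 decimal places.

0.4000

Poor units: R110,000, R130,000 (q = 2 of N = 6).
Shortfall ratios (z−y)/z: 0.4500, 0.3500; sum = 0.800000.
I averages over the q = 2 poor units only: 0.800000 / 2 = 0.4000.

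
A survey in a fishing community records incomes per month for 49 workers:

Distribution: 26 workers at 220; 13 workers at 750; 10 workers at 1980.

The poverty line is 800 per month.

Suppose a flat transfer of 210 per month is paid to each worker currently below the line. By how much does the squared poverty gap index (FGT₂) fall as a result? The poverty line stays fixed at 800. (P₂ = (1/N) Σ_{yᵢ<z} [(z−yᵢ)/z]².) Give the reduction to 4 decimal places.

Before: below the line — 26×220, 13×750; squared poverty gap index (FGT₂) = 0.279939.
After the 210 transfer: below the line — 26×430; squared poverty gap index (FGT₂) = 0.113501.
Reduction = 0.279939 − 0.113501 = 0.1664.

0.1664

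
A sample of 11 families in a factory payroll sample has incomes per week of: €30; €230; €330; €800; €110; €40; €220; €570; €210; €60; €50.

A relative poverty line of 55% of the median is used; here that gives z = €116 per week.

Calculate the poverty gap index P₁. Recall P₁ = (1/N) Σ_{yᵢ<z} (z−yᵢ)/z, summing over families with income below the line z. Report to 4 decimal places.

Incomes under z: €30, €40, €50, €60, €110 (q = 5 of N = 11).
Gap ratios (z−y)/z: (116−30)/116 = 0.7414; (116−40)/116 = 0.6552; (116−50)/116 = 0.5690; (116−60)/116 = 0.4828; (116−110)/116 = 0.0517.
Σ = 2.500000. Dividing by the full population N = 11 gives P₁ = 0.2273.

0.2273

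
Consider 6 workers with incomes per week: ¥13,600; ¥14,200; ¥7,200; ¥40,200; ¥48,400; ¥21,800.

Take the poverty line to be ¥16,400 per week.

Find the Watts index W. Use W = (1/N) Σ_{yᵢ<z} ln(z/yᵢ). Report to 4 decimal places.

Below z: ¥7,200, ¥13,600, ¥14,200 (q = 3 of N = 6).
Log gaps: ln(16400/7200) = 0.8232; ln(16400/13600) = 0.1872; ln(16400/14200) = 0.1440.
W = 1.154451 / 6 = 0.1924.

0.1924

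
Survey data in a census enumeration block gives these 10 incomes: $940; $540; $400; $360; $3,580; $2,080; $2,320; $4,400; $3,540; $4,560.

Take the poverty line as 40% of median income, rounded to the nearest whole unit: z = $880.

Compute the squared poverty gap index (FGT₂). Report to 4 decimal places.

0.0796

Below the line: $360, $400, $540 (q = 3 of N = 10).
Shortfall ratios: (880−360)/880 = 0.5909; (880−400)/880 = 0.5455; (880−540)/880 = 0.3864.
Squared: 0.3492; 0.2975; 0.1493.
Sum = 0.795971; P₂ = 0.795971 / 10 = 0.0796.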